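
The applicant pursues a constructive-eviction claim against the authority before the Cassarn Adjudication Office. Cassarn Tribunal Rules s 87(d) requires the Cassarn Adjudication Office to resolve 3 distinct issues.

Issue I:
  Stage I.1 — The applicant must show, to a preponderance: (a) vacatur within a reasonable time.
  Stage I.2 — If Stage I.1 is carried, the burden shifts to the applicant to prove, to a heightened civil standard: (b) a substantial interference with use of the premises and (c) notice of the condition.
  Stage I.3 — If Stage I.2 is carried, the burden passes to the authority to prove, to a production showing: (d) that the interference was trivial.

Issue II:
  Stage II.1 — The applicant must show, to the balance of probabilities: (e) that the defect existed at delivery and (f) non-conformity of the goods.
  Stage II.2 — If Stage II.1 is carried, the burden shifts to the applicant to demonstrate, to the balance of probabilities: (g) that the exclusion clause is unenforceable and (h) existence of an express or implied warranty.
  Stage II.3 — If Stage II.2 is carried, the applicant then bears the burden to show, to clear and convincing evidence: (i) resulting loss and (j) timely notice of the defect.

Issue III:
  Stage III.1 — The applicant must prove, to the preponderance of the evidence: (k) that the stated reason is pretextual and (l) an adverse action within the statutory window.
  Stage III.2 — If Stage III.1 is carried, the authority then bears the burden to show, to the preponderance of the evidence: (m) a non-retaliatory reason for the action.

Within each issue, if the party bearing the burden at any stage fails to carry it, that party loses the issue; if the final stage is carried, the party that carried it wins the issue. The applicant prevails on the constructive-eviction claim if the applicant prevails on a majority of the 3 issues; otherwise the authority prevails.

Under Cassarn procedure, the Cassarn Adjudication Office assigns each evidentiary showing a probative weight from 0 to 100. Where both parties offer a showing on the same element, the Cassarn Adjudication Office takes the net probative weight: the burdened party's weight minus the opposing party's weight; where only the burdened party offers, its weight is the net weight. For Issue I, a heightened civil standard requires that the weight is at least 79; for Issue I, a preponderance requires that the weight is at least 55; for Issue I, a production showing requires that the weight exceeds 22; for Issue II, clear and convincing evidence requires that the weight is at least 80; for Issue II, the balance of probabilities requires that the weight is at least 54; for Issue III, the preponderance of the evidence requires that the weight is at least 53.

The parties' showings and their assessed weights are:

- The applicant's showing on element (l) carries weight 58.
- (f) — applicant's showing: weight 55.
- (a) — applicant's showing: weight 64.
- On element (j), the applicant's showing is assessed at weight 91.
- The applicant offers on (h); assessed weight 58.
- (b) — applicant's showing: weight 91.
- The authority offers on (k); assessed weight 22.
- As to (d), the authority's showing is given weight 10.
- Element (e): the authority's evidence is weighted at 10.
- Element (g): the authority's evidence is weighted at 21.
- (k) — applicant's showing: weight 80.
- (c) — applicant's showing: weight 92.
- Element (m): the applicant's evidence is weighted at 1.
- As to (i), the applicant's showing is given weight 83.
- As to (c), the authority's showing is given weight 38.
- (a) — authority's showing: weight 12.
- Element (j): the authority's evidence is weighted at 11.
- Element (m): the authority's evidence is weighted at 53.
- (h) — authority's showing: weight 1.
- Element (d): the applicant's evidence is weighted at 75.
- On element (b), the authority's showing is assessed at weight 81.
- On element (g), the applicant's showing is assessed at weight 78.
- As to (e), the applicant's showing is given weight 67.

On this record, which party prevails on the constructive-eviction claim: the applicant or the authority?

— Issue I —
Stage I.1 — burden on applicant; standard: a preponderance (weight is at least 55).
    (a): 64 − 12 = 52 < 55 [not met]
  Not every element is met, so the applicant fails to carry Stage I.1.
So the authority prevails on this issue.
— Issue II —
At Stage II.1 the applicant must meet the balance of probabilities (weight is at least 54): on (e) the weight is 67 less the opposing 10 gives net 57, which does reach 54, so (e) meets the standard; on (f) the weight is 55, which does reach 54, so (f) meets the standard.
  Stage II.1 carried; the burden remains with the applicant.
At Stage II.2 the applicant must meet the balance of probabilities (weight is at least 54): on (g) the weight is 78 less the opposing 21 gives net 57, which does reach 54, so (g) meets the standard; on (h) the weight is 58 less the opposing 1 gives net 57, ≥ 54, so (h) meets the standard.
  Stage II.2 carried; the burden remains with the applicant.
At Stage II.3 the applicant must meet clear and convincing evidence (weight is at least 80): on (i) the weight is 83, ≥ 80, so (i) meets the standard; on (j) the weight is 91 less the opposing 11 gives net 80, which does reach 80, so (j) meets the standard.
  The applicant carries the last stage.
Every stage carried; the applicant prevails on this issue.
— Issue III —
At Stage III.1 the applicant must meet the preponderance of the evidence (weight is at least 53): on (k) the weight is 80 less the opposing 22 gives net 58, which does reach 53, so (k) meets the standard; on (l) the weight is 58, which does reach 53, so (l) meets the standard.
  The applicant carries Stage III.1; the authority now bears the burden.
At Stage III.2 the authority must meet the preponderance of the evidence (weight is at least 53): on (m) the weight is 53 less the opposing 1 gives net 52, < 53, so (m) does not meet the standard.
  Stage III.2 not carried; the authority fails its burden.
The analysis ends at Stage III.2; the applicant prevails on this issue.
Per-issue: Issue I → authority; Issue II → applicant; Issue III → applicant. The applicant must prevail on a majority of issues; overall, the applicant prevails.

applicant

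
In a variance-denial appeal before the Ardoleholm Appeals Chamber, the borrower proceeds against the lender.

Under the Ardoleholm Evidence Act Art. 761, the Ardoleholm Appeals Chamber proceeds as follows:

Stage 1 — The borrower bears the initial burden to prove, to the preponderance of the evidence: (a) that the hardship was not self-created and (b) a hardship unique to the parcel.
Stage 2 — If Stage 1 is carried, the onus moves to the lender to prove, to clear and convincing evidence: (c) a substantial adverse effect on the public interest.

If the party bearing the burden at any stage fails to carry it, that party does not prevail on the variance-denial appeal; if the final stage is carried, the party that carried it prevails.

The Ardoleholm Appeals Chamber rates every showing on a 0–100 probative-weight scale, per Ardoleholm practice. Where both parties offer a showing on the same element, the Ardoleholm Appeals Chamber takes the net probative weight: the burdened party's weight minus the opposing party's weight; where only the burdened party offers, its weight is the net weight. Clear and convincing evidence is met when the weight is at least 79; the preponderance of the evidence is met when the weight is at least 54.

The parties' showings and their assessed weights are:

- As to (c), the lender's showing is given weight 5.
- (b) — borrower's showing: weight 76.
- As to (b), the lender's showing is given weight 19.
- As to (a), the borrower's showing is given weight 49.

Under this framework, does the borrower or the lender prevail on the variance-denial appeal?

lender

Stage 1 (borrower, the preponderance of the evidence, weight is at least 54): (a) 49 < 54 — fails; (b) net 76−19=57 ≥ 54 — meets.
  Stage 1 not carried; the borrower fails its burden.
The lender prevails.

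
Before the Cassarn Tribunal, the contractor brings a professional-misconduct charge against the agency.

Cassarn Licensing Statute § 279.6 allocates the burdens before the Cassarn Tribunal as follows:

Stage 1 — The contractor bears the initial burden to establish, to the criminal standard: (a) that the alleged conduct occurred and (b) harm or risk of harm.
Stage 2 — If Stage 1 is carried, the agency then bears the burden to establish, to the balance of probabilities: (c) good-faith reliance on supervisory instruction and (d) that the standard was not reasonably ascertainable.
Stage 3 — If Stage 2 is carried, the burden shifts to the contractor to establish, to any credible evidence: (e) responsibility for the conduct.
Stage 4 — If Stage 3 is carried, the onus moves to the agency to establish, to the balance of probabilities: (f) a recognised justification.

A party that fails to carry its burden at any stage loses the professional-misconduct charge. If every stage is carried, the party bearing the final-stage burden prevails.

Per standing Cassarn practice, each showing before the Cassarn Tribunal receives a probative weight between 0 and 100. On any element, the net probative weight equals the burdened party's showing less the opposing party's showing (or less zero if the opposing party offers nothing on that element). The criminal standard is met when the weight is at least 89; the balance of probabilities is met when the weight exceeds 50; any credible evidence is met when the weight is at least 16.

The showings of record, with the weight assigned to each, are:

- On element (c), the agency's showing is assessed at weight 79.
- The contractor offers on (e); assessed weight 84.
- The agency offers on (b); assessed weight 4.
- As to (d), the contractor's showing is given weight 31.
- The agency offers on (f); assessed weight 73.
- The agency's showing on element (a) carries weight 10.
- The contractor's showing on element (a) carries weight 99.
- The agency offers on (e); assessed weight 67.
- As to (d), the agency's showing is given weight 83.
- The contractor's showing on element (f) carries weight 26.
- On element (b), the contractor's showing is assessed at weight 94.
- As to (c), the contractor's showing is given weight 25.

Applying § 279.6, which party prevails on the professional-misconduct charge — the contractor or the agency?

At Stage 1 the contractor must meet the criminal standard (weight is at least 89): on (a) the weight is 99 less the opposing 10 gives net 89, which does reach 89, so (a) meets the standard; on (b) the weight is 94 less the opposing 4 gives net 90, ≥ 89, so (b) meets the standard.
  Stage 1 carried; the burden shifts to the agency.
At Stage 2 the agency must meet the balance of probabilities (weight exceeds 50): on (c) the weight is 79 less the opposing 25 gives net 54, > 50, so (c) meets the standard; on (d) the weight is 83 less the opposing 31 gives net 52, which does exceed 50, so (d) meets the standard.
  All elements met. The burden passes to the contractor.
At Stage 3 the contractor must meet any credible evidence (weight is at least 16): on (e) the weight is 84 less the opposing 67 gives net 17, which does reach 16, so (e) meets the standard.
  The contractor carries Stage 3; the agency now bears the burden.
At Stage 4 the agency must meet the balance of probabilities (weight exceeds 50): on (f) the weight is 73 less the opposing 26 gives net 47, which does not exceed 50, so (f) does not meet the standard.
  Not every element is met, so the agency fails to carry Stage 4.
The analysis ends at Stage 4; the contractor prevails.

contractor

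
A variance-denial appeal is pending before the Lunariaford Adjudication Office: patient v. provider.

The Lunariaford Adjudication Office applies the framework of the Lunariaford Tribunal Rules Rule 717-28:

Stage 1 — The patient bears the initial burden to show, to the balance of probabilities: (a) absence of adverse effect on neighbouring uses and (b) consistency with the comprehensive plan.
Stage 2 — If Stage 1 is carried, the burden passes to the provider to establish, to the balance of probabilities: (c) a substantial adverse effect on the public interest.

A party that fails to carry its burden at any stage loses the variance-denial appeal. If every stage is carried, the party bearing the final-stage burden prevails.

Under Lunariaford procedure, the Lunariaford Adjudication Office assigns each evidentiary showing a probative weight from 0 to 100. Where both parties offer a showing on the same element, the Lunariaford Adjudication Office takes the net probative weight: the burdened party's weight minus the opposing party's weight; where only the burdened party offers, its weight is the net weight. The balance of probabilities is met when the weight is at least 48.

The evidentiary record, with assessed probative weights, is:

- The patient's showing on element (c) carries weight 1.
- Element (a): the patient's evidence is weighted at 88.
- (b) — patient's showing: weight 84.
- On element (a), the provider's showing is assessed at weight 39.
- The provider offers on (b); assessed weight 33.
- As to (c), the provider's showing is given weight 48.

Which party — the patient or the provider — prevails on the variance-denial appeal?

Stage 1 — burden on patient; standard: the balance of probabilities (weight is at least 48).
    (a): 88 − 39 = 49 ≥ 48 [met]
    (b): 84 − 33 = 51 ≥ 48 [met]
  All elements met. The burden passes to the provider.
Stage 2 — burden on provider; standard: the balance of probabilities (weight is at least 48).
    (c): 48 − 1 = 47 < 48 [not met]
  The provider does not carry Stage 2.
The analysis ends at Stage 2; the patient prevails.

patient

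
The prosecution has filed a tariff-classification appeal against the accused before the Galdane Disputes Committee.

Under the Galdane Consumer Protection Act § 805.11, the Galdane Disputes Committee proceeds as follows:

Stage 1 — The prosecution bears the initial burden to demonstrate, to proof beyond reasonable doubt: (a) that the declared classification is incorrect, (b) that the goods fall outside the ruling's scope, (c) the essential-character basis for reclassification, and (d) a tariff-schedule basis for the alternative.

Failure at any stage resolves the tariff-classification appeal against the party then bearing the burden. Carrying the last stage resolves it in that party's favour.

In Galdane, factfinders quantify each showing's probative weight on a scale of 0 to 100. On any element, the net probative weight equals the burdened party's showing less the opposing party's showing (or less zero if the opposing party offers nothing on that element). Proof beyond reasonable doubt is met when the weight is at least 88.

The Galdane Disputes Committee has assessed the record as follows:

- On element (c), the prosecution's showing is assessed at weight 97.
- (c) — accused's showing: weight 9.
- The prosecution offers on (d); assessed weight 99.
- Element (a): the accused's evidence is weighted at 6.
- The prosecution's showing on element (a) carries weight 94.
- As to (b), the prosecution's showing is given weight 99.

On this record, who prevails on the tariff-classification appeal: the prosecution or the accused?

At Stage 1 the prosecution must meet proof beyond reasonable doubt (weight is at least 88): on (a) the weight is 94 less the opposing 6 gives net 88, which does reach 88, so (a) meets the standard; on (b) the weight is 99, ≥ 88, so (b) meets the standard; on (c) the weight is 97 less the opposing 9 gives net 88, ≥ 88, so (c) meets the standard; on (d) the weight is 99, which does reach 88, so (d) meets the standard.
  The prosecution carries the last stage.
Every stage carried; the prosecution prevails.

prosecution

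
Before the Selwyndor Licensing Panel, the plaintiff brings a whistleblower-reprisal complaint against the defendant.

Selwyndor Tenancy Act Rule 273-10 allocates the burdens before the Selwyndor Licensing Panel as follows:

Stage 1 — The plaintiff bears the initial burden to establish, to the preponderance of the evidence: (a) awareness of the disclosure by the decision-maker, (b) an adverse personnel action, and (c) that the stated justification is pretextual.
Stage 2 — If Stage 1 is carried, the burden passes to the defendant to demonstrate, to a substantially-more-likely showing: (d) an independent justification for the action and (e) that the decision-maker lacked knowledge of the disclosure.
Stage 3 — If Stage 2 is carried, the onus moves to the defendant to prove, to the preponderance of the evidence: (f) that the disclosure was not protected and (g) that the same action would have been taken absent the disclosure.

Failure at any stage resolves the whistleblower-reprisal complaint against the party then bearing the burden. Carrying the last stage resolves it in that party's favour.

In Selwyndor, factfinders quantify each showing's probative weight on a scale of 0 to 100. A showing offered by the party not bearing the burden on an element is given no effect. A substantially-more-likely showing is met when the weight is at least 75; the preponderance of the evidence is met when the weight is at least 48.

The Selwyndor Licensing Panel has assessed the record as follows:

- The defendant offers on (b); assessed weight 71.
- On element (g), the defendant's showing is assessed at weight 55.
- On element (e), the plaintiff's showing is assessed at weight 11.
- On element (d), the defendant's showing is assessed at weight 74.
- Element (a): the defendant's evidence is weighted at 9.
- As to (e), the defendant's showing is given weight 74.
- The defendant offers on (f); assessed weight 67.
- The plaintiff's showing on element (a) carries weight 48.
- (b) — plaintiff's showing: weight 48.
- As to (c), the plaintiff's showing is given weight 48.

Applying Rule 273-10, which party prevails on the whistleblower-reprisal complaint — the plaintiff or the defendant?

plaintiff

Stage 1 — burden on plaintiff; standard: the preponderance of the evidence (weight is at least 48).
    (a): 48 (defendant's 9 disregarded) ≥ 48 [met]
    (b): 48 (defendant's 71 disregarded) ≥ 48 [met]
    (c): 48 ≥ 48 [met]
  All elements met. The burden passes to the defendant.
Stage 2 — burden on defendant; standard: a substantially-more-likely showing (weight is at least 75).
    (d): 74 < 75 [not met]
    (e): 74 (plaintiff's 11 disregarded) < 75 [not met]
  The defendant does not carry Stage 2.
So the plaintiff prevails.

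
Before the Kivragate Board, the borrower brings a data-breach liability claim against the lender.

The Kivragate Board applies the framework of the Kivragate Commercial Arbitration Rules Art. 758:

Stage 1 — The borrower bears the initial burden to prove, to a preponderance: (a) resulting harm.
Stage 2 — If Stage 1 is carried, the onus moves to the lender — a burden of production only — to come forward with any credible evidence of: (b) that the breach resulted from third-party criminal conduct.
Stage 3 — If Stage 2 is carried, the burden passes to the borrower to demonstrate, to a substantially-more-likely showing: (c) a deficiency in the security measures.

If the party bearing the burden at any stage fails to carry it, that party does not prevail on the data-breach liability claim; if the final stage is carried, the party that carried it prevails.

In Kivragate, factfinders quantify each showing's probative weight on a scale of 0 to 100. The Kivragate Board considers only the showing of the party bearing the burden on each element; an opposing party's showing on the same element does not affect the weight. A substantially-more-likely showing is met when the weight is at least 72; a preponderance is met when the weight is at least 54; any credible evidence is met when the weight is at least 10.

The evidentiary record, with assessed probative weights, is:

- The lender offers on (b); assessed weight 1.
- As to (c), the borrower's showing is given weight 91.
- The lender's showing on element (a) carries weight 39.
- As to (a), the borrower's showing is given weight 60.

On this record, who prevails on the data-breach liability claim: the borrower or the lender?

Stage 1 (borrower, a preponderance, weight is at least 54): (a) 60 (lender's 39 disregarded) ≥ 54 — meets.
  The borrower carries Stage 1; the lender now bears the burden.
Stage 2 (lender, any credible evidence, weight is at least 10): (b) 1 < 10 — fails.
  Not every element is met, so the lender fails to carry Stage 2.
The analysis ends at Stage 2; the borrower prevails.

borrower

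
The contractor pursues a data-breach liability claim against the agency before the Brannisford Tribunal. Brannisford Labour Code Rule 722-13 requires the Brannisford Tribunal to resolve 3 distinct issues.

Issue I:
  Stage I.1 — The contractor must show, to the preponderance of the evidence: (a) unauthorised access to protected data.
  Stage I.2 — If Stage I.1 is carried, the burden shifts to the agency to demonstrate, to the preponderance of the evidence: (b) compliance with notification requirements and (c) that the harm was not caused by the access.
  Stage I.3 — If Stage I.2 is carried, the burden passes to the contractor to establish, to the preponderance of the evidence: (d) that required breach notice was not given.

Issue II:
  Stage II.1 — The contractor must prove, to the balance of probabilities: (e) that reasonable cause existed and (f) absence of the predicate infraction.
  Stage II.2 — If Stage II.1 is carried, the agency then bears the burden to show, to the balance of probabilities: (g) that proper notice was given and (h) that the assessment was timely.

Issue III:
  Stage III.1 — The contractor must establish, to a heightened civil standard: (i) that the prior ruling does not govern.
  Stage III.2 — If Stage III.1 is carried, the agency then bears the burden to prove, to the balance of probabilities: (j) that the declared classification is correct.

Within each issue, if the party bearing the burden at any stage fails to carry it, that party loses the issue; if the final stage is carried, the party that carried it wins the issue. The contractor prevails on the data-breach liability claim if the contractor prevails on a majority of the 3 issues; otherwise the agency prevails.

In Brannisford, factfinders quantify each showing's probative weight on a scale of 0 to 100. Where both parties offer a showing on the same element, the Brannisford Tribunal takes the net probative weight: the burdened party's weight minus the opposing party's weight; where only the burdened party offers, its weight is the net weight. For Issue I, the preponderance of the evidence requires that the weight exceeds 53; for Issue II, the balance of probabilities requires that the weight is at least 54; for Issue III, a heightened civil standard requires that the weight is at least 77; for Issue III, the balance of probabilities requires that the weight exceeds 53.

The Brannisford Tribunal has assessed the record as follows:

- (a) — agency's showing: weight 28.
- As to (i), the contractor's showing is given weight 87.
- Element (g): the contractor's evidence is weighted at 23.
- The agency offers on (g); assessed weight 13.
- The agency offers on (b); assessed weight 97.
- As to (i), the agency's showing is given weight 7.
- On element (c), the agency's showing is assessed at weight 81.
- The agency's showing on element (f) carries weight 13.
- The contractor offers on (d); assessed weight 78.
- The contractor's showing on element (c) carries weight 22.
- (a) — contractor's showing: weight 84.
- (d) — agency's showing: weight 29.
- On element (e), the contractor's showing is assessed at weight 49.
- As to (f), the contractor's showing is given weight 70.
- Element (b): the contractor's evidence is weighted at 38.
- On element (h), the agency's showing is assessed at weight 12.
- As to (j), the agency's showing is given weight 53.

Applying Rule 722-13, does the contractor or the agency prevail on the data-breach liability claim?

agency

— Issue I —
Stage I.1 — burden on contractor; standard: the preponderance of the evidence (weight exceeds 53).
    (a): 84 − 28 = 56 > 53 [met]
  Stage I.1 is satisfied; the onus moves to the agency.
Stage I.2 — burden on agency; standard: the preponderance of the evidence (weight exceeds 53).
    (b): 97 − 38 = 59 > 53 [met]
    (c): 81 − 22 = 59 > 53 [met]
  All elements met. The burden passes to the contractor.
Stage I.3 — burden on contractor; standard: the preponderance of the evidence (weight exceeds 53).
    (d): 78 − 29 = 49 ≤ 53 [not met]
  Stage I.3 not carried; the contractor fails its burden.
The analysis ends at Stage I.3; the agency prevails on this issue.
— Issue II —
Stage II.1 — burden on contractor; standard: the balance of probabilities (weight is at least 54).
    (e): 49 < 54 [not met]
    (f): 70 − 13 = 57 ≥ 54 [met]
  Stage II.1 not carried; the contractor fails its burden.
The analysis ends at Stage II.1; the agency prevails on this issue.
— Issue III —
Stage III.1 — burden on contractor; standard: a heightened civil standard (weight is at least 77).
    (i): 87 − 7 = 80 ≥ 77 [met]
  Stage III.1 carried; the burden shifts to the agency.
Stage III.2 — burden on agency; standard: the balance of probabilities (weight exceeds 53).
    (j): 53 ≤ 53 [not met]
  Not every element is met, so the agency fails to carry Stage III.2.
So the contractor prevails on this issue.
Per-issue: Issue I → agency; Issue II → agency; Issue III → contractor. The contractor must prevail on a majority of issues; overall, the agency prevails.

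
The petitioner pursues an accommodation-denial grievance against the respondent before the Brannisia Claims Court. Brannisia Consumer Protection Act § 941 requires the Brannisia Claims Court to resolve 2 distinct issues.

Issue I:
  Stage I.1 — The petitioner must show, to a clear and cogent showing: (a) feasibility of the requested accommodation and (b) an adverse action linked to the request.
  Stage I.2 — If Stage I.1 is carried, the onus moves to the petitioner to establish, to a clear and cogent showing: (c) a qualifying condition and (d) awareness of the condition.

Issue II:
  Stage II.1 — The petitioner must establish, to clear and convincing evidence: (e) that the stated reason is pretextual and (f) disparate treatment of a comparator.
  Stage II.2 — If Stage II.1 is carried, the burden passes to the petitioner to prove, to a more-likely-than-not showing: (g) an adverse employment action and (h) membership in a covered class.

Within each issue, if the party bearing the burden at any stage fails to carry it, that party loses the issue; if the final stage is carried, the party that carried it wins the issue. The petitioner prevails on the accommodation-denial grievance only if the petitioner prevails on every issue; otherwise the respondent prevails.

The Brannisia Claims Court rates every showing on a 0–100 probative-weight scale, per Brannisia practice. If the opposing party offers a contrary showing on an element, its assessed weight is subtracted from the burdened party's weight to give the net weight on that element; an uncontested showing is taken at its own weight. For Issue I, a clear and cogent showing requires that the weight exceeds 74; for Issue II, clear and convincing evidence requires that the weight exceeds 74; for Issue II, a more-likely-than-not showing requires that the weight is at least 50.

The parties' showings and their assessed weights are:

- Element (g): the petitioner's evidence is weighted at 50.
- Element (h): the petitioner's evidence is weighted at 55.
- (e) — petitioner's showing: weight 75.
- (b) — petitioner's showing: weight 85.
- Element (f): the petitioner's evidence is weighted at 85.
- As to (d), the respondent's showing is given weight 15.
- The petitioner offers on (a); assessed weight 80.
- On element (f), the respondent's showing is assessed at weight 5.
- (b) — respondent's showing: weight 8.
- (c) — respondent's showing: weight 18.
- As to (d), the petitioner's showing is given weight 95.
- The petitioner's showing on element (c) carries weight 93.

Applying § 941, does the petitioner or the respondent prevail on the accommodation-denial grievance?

— Issue I —
Stage I.1 — burden on petitioner; standard: a clear and cogent showing (weight exceeds 74).
    (a): 80 > 74 [met]
    (b): 85 − 8 = 77 > 74 [met]
  Stage I.1 carried; the burden remains with the petitioner.
Stage I.2 — burden on petitioner; standard: a clear and cogent showing (weight exceeds 74).
    (c): 93 − 18 = 75 > 74 [met]
    (d): 95 − 15 = 80 > 74 [met]
  Stage I.2 carried; the final stage is satisfied.
Every stage carried; the petitioner prevails on this issue.
— Issue II —
Stage II.1 (petitioner, clear and convincing evidence, weight exceeds 74): (e) 75 > 74 — meets; (f) net 85−5=80 > 74 — meets.
  Stage II.1 is satisfied; the petitioner continues to bear the burden.
Stage II.2 (petitioner, a more-likely-than-not showing, weight is at least 50): (g) 50 ≥ 50 — meets; (h) 55 ≥ 50 — meets.
  All elements met at the final stage.
With every stage satisfied, the petitioner prevails on this issue.
Per-issue: Issue I → petitioner; Issue II → petitioner. The petitioner must prevail on every issue; overall, the petitioner prevails.

petitioner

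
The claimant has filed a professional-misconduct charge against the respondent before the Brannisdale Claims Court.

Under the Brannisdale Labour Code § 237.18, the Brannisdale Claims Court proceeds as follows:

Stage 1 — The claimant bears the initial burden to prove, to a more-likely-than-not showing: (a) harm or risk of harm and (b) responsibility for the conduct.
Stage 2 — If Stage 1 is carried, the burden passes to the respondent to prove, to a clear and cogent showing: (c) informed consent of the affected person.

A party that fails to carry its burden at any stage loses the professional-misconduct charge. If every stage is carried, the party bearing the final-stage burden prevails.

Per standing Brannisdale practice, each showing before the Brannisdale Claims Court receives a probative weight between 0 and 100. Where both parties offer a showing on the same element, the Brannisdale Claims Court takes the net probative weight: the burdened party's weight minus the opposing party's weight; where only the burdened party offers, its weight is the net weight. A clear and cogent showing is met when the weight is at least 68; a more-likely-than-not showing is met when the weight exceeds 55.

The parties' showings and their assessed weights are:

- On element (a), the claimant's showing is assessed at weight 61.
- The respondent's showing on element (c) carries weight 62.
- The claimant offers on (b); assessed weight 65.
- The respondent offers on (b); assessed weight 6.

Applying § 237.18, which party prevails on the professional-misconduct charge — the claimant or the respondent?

claimant

Stage 1 — burden on claimant; standard: a more-likely-than-not showing (weight exceeds 55).
    (a): 61 > 55 [met]
    (b): 65 − 6 = 59 > 55 [met]
  The claimant carries Stage 1; the respondent now bears the burden.
Stage 2 — burden on respondent; standard: a clear and cogent showing (weight is at least 68).
    (c): 62 < 68 [not met]
  Stage 2 not carried; the respondent fails its burden.
The claimant prevails.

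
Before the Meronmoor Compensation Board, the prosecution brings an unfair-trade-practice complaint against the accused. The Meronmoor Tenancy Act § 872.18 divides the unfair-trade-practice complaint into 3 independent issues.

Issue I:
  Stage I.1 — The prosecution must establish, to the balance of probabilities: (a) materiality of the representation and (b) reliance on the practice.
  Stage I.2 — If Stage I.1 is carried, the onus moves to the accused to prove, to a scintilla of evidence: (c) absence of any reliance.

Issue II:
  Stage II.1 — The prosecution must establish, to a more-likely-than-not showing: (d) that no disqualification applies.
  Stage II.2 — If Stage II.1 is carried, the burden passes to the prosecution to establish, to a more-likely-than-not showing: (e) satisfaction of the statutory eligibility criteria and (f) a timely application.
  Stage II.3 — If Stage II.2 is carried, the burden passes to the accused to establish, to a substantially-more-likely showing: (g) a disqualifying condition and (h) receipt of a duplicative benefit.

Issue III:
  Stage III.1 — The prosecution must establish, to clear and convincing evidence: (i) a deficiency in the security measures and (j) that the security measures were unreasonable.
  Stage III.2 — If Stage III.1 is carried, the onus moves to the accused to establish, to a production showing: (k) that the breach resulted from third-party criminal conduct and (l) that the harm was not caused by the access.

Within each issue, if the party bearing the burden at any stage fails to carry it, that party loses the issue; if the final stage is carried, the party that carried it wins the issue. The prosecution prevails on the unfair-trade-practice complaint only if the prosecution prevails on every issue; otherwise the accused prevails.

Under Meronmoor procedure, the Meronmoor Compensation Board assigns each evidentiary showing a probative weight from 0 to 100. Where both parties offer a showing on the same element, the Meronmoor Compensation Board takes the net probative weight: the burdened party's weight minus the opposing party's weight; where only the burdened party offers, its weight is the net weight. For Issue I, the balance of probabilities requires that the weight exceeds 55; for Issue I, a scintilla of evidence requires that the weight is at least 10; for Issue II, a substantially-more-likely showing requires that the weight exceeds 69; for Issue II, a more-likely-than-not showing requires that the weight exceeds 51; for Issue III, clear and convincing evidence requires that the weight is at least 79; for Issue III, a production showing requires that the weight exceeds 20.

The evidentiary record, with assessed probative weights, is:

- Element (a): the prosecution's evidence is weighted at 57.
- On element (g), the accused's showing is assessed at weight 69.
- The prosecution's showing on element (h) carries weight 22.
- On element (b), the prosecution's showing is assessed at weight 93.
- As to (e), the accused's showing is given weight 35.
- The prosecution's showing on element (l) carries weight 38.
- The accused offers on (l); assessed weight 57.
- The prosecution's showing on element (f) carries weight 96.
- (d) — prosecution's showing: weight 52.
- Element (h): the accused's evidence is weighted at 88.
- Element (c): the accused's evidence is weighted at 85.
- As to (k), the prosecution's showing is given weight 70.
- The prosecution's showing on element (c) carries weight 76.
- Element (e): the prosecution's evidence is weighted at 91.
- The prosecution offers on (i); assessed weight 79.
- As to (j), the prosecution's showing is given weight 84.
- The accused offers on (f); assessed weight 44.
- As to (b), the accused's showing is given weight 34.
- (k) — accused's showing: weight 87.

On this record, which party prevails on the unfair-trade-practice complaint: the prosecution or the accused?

prosecution

— Issue I —
Stage I.1 — burden on prosecution; standard: the balance of probabilities (weight exceeds 55).
    (a): 57 > 55 [met]
    (b): 93 − 34 = 59 > 55 [met]
  The prosecution carries Stage I.1; the accused now bears the burden.
Stage I.2 — burden on accused; standard: a scintilla of evidence (weight is at least 10).
    (c): 85 − 76 = 9 < 10 [not met]
  The accused does not carry Stage I.2.
The prosecution prevails on this issue.
— Issue II —
Stage II.1 — burden on prosecution; standard: a more-likely-than-not showing (weight exceeds 51).
    (d): 52 > 51 [met]
  Stage II.1 is satisfied; the prosecution continues to bear the burden.
Stage II.2 — burden on prosecution; standard: a more-likely-than-not showing (weight exceeds 51).
    (e): 91 − 35 = 56 > 51 [met]
    (f): 96 − 44 = 52 > 51 [met]
  Stage II.2 is satisfied; the onus moves to the accused.
Stage II.3 — burden on accused; standard: a substantially-more-likely showing (weight exceeds 69).
    (g): 69 ≤ 69 [not met]
    (h): 88 − 22 = 66 ≤ 69 [not met]
  Stage II.3 not carried; the accused fails its burden.
The analysis ends at Stage II.3; the prosecution prevails on this issue.
— Issue III —
Stage III.1 — burden on prosecution; standard: clear and convincing evidence (weight is at least 79).
    (i): 79 ≥ 79 [met]
    (j): 84 ≥ 79 [met]
  The prosecution carries Stage III.1; the accused now bears the burden.
Stage III.2 — burden on accused; standard: a production showing (weight exceeds 20).
    (k): 87 − 70 = 17 ≤ 20 [not met]
    (l): 57 − 38 = 19 ≤ 20 [not met]
  Not every element is met, so the accused fails to carry Stage III.2.
The analysis ends at Stage III.2; the prosecution prevails on this issue.
Per-issue: Issue I → prosecution; Issue II → prosecution; Issue III → prosecution. The prosecution must prevail on every issue; overall, the prosecution prevails.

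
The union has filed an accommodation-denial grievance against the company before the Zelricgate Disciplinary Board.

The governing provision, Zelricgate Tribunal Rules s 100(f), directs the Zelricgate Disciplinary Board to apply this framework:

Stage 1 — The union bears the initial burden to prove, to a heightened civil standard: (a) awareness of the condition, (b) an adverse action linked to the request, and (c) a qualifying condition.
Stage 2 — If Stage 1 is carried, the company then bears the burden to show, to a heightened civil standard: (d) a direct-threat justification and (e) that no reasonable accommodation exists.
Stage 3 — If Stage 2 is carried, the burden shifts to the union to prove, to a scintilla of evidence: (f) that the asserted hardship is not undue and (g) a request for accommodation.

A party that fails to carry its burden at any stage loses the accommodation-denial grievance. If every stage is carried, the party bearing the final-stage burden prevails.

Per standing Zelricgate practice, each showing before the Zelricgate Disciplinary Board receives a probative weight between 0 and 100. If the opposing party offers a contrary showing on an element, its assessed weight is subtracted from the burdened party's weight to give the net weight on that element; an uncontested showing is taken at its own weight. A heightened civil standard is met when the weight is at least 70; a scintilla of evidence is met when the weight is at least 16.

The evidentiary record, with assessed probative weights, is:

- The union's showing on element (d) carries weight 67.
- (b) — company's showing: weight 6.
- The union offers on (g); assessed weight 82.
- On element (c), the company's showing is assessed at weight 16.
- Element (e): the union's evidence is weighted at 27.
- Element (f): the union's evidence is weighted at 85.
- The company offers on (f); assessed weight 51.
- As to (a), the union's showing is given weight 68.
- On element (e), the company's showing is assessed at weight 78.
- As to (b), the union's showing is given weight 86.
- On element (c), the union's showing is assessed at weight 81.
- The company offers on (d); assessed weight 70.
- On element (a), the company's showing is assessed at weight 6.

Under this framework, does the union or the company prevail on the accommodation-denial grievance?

company

Stage 1 (union, a heightened civil standard, weight is at least 70): (a) net 68−6=62 < 70 — fails; (b) net 86−6=80 ≥ 70 — meets; (c) net 81−16=65 < 70 — fails.
  The union does not carry Stage 1.
The analysis ends at Stage 1; the company prevails.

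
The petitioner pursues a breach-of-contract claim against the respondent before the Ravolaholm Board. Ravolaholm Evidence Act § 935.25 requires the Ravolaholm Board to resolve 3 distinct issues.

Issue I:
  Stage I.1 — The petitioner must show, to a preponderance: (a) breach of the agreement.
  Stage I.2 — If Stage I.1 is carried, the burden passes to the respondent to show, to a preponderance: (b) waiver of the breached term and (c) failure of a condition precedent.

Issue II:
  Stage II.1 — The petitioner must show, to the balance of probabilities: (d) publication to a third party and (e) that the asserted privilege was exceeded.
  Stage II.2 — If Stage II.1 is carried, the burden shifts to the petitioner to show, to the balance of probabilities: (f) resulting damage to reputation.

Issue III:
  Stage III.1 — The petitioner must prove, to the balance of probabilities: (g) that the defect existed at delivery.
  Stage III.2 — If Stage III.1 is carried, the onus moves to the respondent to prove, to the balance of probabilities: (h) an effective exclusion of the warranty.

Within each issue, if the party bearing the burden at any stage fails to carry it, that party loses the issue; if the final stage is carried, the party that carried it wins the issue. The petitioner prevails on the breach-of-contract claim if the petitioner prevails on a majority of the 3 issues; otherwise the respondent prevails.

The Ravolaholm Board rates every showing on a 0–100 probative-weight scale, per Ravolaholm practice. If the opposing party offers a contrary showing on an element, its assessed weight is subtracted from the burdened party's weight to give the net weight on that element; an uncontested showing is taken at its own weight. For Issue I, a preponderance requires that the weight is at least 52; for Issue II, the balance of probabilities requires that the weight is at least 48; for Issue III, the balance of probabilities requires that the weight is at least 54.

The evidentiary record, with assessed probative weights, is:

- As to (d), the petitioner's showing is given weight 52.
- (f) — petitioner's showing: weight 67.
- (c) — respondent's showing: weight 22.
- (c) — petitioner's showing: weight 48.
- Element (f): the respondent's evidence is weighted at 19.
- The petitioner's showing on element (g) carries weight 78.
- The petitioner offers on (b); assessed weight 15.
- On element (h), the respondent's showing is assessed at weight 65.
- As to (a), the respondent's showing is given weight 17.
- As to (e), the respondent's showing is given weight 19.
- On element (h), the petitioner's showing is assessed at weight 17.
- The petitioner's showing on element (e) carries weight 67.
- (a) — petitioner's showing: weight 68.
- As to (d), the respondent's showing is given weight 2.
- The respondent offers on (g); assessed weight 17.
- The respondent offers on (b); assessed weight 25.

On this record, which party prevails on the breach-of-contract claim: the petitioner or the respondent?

— Issue I —
At Stage I.1 the petitioner must meet a preponderance (weight is at least 52): on (a) the weight is 68 less the opposing 17 gives net 51, which does not reach 52, so (a) does not meet the standard.
  The petitioner does not carry Stage I.1.
So the respondent prevails on this issue.
— Issue II —
At Stage II.1 the petitioner must meet the balance of probabilities (weight is at least 48): on (d) the weight is 52 less the opposing 2 gives net 50, ≥ 48, so (d) meets the standard; on (e) the weight is 67 less the opposing 19 gives net 48, which does reach 48, so (e) meets the standard.
  Stage II.1 is satisfied; the petitioner continues to bear the burden.
At Stage II.2 the petitioner must meet the balance of probabilities (weight is at least 48): on (f) the weight is 67 less the opposing 19 gives net 48, ≥ 48, so (f) meets the standard.
  The petitioner carries the last stage.
With every stage satisfied, the petitioner prevails on this issue.
— Issue III —
Stage III.1 (petitioner, the balance of probabilities, weight is at least 54): (g) net 78−17=61 ≥ 54 — meets.
  Stage III.1 carried; the burden shifts to the respondent.
Stage III.2 (respondent, the balance of probabilities, weight is at least 54): (h) net 65−17=48 < 54 — fails.
  Stage III.2 not carried; the respondent fails its burden.
The petitioner prevails on this issue.
Per-issue: Issue I → respondent; Issue II → petitioner; Issue III → petitioner. The petitioner must prevail on a majority of issues; overall, the petitioner prevails.

petitioner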